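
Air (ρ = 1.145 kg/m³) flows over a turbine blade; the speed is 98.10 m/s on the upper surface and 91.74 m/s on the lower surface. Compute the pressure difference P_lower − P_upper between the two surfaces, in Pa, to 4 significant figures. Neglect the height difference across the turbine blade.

ΔP ≈ 691.2 Pa

Bernoulli (same height): P_lower − P_upper = ½ρ(v_upper² − v_lower²).
ΔP = ½·1.145·(98.10² − 91.74²) = 691.2 Pa.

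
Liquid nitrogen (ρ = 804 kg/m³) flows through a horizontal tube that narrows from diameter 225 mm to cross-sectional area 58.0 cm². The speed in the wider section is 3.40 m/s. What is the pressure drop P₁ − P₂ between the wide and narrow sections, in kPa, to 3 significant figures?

ΔP ≈ 214 kPa

Mass conservation (A₁v₁ = A₂v₂) gives v₂ = 3.40 × 398/58.0 = 23.3 m/s.
The pipe is horizontal, so Bernoulli reduces to P₁ + ½ρv₁² = P₂ + ½ρv₂².
P₁ − P₂ = ½·804·(23.3² − 3.40²) = ½·804·532 = 214000 Pa.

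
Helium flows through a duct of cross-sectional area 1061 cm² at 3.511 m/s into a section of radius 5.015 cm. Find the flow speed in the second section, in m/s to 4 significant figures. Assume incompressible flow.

v₂ ≈ 47.15 m/s

By continuity, v₂ = v₁·A₁/A₂ = 3.511·(1061/79.01) = 47.15 m/s.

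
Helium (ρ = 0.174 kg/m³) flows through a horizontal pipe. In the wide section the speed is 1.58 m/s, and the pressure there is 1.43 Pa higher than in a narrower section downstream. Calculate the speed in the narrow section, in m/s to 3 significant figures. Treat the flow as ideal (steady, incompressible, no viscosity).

Along the level pipe P + ½ρv² is conserved, hence v₂² = v₁² + 2(P₁ − P₂)/ρ.
v₂ = √(1.58² + 2·1.43/0.174) = √(2.50 + 16.4) = 4.35 m/s.

v₂ ≈ 4.35 m/s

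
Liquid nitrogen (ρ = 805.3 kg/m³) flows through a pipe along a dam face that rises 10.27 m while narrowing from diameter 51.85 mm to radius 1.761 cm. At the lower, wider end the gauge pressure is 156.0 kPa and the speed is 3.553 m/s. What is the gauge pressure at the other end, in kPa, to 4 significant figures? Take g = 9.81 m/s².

P₂ ≈ 56.07 kPa

Continuity gives A₁v₁ = A₂v₂, so v₂ = (21.11 cm²)/(9.742 cm²) × 3.553 m/s = 7.700 m/s.
Bernoulli: P₁ + ½ρv₁² + ρg h₁ = P₂ + ½ρv₂² + ρg h₂, so P₂ = P₁ + ½ρ(v₁² − v₂²) − ρg(h₂ − h₁).
P₂ = 156000 + ½·805.3·(3.553² − 7.700²) − 805.3·9.81·(+10.27) = 156000 + (-18790) − (81130) = 56070 Pa.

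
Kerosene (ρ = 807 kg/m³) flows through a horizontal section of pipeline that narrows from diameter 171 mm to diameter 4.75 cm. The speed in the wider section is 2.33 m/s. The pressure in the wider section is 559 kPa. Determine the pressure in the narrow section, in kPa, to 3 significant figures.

Continuity gives A₁v₁ = A₂v₂, so v₂ = (230 cm²)/(17.7 cm²) × 2.33 m/s = 30.2 m/s.
With no height change, Bernoulli's equation is P₁ + ½ρv₁² = P₂ + ½ρv₂².
P₂ = P₁ − ½ρ(v₂² − v₁²) = 559000 − ½·807·(30.2² − 2.33²) = 559000 − 366000 = 193000 Pa.

P₂ ≈ 193 kPa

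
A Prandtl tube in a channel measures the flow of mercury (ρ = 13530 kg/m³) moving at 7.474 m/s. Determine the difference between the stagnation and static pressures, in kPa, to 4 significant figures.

At the stagnation point the flow is brought to rest, so Bernoulli gives P_stag − P_static = ½ρv².
ΔP = ½·13530·7.474² = 377900 Pa.

ΔP ≈ 377.9 kPa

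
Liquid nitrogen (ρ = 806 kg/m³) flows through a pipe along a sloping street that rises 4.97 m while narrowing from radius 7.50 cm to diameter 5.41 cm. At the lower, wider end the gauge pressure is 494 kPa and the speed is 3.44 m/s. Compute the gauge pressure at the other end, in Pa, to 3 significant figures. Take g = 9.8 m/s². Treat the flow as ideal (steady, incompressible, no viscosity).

By continuity, v₂ = v₁·A₁/A₂ = 3.44·(177/23.0) = 26.4 m/s.
Applying Bernoulli between the two ends and solving for P₂: P₂ = P₁ + ½ρ(v₁² − v₂²) − ρgΔh.
P₂ = 494000 + ½·806·(3.44² − 26.4²) − 806·9.8·(+4.97) = 494000 + (-277000) − (39300) = 178000 Pa.

P₂ ≈ 178000 Pa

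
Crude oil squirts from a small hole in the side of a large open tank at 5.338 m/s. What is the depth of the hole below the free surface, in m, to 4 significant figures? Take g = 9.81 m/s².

Inverting v = √(2gh) gives h = v² / 2g.
h = 5.338²/(2·9.81) = 28.49/19.62 = 1.452 m.

h = 1.452 m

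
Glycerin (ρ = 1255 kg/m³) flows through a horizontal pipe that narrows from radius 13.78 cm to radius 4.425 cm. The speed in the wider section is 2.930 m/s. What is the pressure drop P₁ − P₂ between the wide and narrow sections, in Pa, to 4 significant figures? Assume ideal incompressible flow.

Continuity gives A₁v₁ = A₂v₂, so v₂ = (596.6 cm²)/(61.51 cm²) × 2.930 m/s = 28.41 m/s.
Bernoulli (h₁ = h₂): P₁ − P₂ = ½ρ(v₂² − v₁²).
P₁ − P₂ = ½·1255·(28.41² − 2.930²) = ½·1255·798.8 = 501200 Pa.

ΔP ≈ 501200 Pa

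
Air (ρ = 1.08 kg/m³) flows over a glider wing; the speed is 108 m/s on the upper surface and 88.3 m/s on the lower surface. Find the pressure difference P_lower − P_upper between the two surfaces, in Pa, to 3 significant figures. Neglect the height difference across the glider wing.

With negligible Δh, P + ½ρv² is constant, so P_low − P_up = ½ρ(v_up² − v_low²).
ΔP = ½·1.08·(108² − 88.3²) = 2090 Pa.

ΔP ≈ 2090 Pa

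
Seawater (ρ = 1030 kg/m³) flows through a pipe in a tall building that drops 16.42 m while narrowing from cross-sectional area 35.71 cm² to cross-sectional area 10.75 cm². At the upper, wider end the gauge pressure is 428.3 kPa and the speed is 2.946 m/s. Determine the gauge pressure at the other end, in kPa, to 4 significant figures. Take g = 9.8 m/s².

P₂ ≈ 549.2 kPa

Mass conservation (A₁v₁ = A₂v₂) gives v₂ = 2.946 × 35.71/10.75 = 9.786 m/s.
Applying Bernoulli between the two ends and solving for P₂: P₂ = P₁ + ½ρ(v₁² − v₂²) − ρgΔh.
P₂ = 428300 + ½·1030·(2.946² − 9.786²) − 1030·9.8·(−16.42) = 428300 + (-44850) − (-165700) = 549200 Pa.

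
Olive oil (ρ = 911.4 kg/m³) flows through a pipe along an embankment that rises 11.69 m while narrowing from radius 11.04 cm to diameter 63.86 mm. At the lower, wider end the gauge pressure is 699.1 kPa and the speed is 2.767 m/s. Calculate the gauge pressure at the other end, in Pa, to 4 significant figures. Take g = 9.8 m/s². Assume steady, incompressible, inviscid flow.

P₂ ≈ 99550 Pa

By continuity, v₂ = v₁·A₁/A₂ = 2.767·(382.9/32.03) = 33.08 m/s.
Bernoulli: P₁ + ½ρv₁² + ρg h₁ = P₂ + ½ρv₂² + ρg h₂, so P₂ = P₁ + ½ρ(v₁² − v₂²) − ρg(h₂ − h₁).
P₂ = 699100 + ½·911.4·(2.767² − 33.08²) − 911.4·9.8·(+11.69) = 699100 + (-495100) − (104400) = 99550 Pa.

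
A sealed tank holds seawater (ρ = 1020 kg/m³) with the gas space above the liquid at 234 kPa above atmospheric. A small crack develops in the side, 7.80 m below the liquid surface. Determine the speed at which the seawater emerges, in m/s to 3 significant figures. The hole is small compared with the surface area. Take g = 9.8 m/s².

24.7 m/s

Take point 1 at the surface (v₁ ≈ 0) and point 2 at the hole (at atmospheric pressure). Bernoulli: P₁ + ρg h = P_atm + ½ρv₂².
With P₁ − P_atm = 234000 Pa, v₂ = √(2gh + 2ΔP/ρ) = √(2·9.8·7.80 + 2·234000/1020) = 24.7 m/s.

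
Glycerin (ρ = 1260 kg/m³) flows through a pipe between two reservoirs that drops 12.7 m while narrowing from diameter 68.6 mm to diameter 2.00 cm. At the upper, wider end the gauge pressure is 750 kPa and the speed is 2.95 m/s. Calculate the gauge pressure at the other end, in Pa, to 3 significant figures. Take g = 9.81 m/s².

P₂ ≈ 154000 Pa

The volume flow rate is constant, so v₂ = (A₁/A₂)v₁ = (37.0/3.14)·2.95 = 34.7 m/s.
Bernoulli: P₁ + ½ρv₁² + ρg h₁ = P₂ + ½ρv₂² + ρg h₂, so P₂ = P₁ + ½ρ(v₁² − v₂²) − ρg(h₂ − h₁).
P₂ = 750000 + ½·1260·(2.95² − 34.7²) − 1260·9.81·(−12.7) = 750000 + (-753000) − (-157000) = 154000 Pa.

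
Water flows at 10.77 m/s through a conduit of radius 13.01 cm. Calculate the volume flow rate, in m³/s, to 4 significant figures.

Q = A·v = 0.05317 m² × 10.77 m/s = 0.5727 m³/s.

Q ≈ 0.5727 m³/s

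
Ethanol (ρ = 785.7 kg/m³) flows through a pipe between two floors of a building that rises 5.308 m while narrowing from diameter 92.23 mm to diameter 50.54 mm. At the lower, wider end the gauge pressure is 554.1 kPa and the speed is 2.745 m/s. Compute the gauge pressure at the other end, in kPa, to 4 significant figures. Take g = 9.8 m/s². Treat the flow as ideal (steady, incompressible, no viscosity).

P₂ ≈ 483.4 kPa

By continuity, v₂ = v₁·A₁/A₂ = 2.745·(66.81/20.06) = 9.141 m/s.
Energy conservation along the streamline gives P₂ = P₁ − ½ρ(v₂² − v₁²) − ρg(h₂ − h₁).
P₂ = 554100 + ½·785.7·(2.745² − 9.141²) − 785.7·9.8·(+5.308) = 554100 + (-29870) − (40870) = 483400 Pa.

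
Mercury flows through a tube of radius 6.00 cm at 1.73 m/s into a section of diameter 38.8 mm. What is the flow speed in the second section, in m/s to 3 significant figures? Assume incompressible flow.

Mass conservation (A₁v₁ = A₂v₂) gives v₂ = 1.73 × 113/11.8 = 16.5 m/s.

v₂ ≈ 16.5 m/s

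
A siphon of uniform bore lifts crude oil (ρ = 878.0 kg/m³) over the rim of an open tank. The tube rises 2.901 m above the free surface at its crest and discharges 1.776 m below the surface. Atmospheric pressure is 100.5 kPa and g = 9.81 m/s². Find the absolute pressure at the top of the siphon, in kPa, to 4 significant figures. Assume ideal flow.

P_top ≈ 60.22 kPa

The outlet speed comes from Torricelli: v = √(2g·1.776) = 5.903 m/s.
With constant cross-section the crest speed equals v; applying Bernoulli from the surface up to the crest, P_top = P_atm − ½ρv² − ρg·h_top.
P_top = 100500 − ½·878.0·5.903² − 878.0·9.81·2.901 = 60220 Pa.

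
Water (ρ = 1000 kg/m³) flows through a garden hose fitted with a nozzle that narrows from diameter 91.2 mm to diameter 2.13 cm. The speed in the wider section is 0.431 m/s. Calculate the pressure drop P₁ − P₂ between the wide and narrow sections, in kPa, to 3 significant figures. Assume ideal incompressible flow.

By continuity, v₂ = v₁·A₁/A₂ = 0.431·(65.3/3.56) = 7.90 m/s.
Along the horizontal streamline, P + ½ρv² is constant.
P₁ − P₂ = ½·1000·(7.90² − 0.431²) = ½·1000·62.2 = 31100 Pa.

31.1 kPa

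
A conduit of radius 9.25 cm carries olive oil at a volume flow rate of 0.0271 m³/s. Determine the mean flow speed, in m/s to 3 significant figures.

Q = 0.0271 m³/s = 0.0271 m³/s.
v = Q/A = 0.0271 / 0.0269 = 1.01 m/s.

v ≈ 1.01 m/s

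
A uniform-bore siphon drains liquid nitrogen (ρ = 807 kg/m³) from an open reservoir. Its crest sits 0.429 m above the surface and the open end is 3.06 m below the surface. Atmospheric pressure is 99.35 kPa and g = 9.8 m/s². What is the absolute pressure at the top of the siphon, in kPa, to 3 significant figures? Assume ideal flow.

P_top ≈ 71.8 kPa

The outlet speed comes from Torricelli: v = √(2g·3.06) = 7.74 m/s.
The bore is uniform, so the speed at the crest is the same v. Bernoulli surface→crest: P_atm = P_top + ½ρv² + ρg·h_top.
P_top = 99350 − ½·807·7.74² − 807·9.8·0.429 = 71800 Pa.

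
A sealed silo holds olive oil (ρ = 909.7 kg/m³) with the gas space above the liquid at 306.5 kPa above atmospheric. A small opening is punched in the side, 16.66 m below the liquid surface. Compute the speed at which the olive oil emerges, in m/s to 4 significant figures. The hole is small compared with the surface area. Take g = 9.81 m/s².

Take point 1 at the surface (v₁ ≈ 0) and point 2 at the hole (at atmospheric pressure). Bernoulli: P₁ + ρg h = P_atm + ½ρv₂².
With P₁ − P_atm = 306500 Pa, v₂ = √(2gh + 2ΔP/ρ) = √(2·9.81·16.66 + 2·306500/909.7) = 31.63 m/s.

v ≈ 31.63 m/s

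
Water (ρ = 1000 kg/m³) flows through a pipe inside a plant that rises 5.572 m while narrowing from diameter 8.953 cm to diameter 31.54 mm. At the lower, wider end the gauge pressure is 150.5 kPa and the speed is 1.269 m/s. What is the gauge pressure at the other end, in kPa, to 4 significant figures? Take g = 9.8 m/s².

P₂ ≈ 44.42 kPa

Continuity gives A₁v₁ = A₂v₂, so v₂ = (62.95 cm²)/(7.813 cm²) × 1.269 m/s = 10.23 m/s.
Bernoulli: P₁ + ½ρv₁² + ρg h₁ = P₂ + ½ρv₂² + ρg h₂, so P₂ = P₁ + ½ρ(v₁² − v₂²) − ρg(h₂ − h₁).
P₂ = 150500 + ½·1000·(1.269² − 10.23²) − 1000·9.8·(+5.572) = 150500 + (-51470) − (54610) = 44420 Pa.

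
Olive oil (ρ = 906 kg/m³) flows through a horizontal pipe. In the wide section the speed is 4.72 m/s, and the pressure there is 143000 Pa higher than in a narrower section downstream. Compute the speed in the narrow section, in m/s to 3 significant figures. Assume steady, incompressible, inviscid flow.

Horizontal Bernoulli: P₁ + ½ρv₁² = P₂ + ½ρv₂², so v₂² = v₁² + 2(P₁ − P₂)/ρ.
v₂ = √(4.72² + 2·143000/906) = √(22.3 + 316) = 18.4 m/s.

v₂ = 18.4 m/s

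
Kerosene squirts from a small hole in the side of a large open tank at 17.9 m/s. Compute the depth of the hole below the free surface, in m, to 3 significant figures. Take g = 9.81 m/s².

Inverting v = √(2gh) gives h = v² / 2g.
h = 17.9²/(2·9.81) = 320/19.62 = 16.3 m.

h = 16.3 m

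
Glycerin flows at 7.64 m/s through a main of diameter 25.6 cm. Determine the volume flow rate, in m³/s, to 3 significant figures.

Q = 0.393 m³/s

Q = A·v = 0.0515 m² × 7.64 m/s = 0.393 m³/s.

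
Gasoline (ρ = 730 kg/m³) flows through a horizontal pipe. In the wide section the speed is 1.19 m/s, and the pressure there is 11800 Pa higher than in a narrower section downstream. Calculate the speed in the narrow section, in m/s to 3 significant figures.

v₂ = 5.81 m/s

Horizontal Bernoulli: P₁ + ½ρv₁² = P₂ + ½ρv₂², so v₂² = v₁² + 2(P₁ − P₂)/ρ.
v₂ = √(1.19² + 2·11800/730) = √(1.42 + 32.3) = 5.81 m/s.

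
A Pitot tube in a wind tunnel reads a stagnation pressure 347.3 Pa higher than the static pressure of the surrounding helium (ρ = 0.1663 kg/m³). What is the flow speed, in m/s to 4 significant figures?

Bernoulli between the free stream and the stagnation point: ½ρv² = P_stag − P_static.
v = √(2ΔP/ρ) = √(2·347.3/0.1663) = 64.63 m/s.

v ≈ 64.63 m/s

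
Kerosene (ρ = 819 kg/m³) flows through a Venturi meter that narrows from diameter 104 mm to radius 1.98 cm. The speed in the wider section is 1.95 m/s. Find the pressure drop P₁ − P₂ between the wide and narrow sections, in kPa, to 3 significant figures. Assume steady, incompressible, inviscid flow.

ΔP = 72.5 kPa

The volume flow rate is constant, so v₂ = (A₁/A₂)v₁ = (84.9/12.3)·1.95 = 13.4 m/s.
With no height change, Bernoulli's equation is P₁ + ½ρv₁² = P₂ + ½ρv₂².
P₁ − P₂ = ½·819·(13.4² − 1.95²) = ½·819·177 = 72500 Pa.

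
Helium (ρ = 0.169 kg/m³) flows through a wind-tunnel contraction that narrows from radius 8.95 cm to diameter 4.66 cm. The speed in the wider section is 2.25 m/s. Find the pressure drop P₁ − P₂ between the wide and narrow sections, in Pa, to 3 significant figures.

The volume flow rate is constant, so v₂ = (A₁/A₂)v₁ = (252/17.1)·2.25 = 33.2 m/s.
Along the horizontal streamline, P + ½ρv² is constant.
P₁ − P₂ = ½·0.169·(33.2² − 2.25²) = ½·0.169·1100 = 92.7 Pa.

ΔP ≈ 92.7 Pa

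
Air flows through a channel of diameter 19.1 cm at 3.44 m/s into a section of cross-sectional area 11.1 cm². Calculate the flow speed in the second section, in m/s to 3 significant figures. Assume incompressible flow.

v₂ ≈ 88.8 m/s

The volume flow rate is constant, so v₂ = (A₁/A₂)v₁ = (287/11.1)·3.44 = 88.8 m/s.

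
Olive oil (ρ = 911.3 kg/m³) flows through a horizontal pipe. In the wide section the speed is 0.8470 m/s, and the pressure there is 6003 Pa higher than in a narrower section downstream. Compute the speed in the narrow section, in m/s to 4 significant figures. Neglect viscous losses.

v₂ ≈ 3.727 m/s

Along the level pipe P + ½ρv² is conserved, hence v₂² = v₁² + 2(P₁ − P₂)/ρ.
v₂ = √(0.8470² + 2·6003/911.3) = √(0.7174 + 13.17) = 3.727 m/s.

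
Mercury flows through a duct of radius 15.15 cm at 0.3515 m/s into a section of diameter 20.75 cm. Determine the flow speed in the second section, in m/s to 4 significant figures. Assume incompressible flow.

Mass conservation (A₁v₁ = A₂v₂) gives v₂ = 0.3515 × 721.1/338.2 = 0.7495 m/s.

v₂ ≈ 0.7495 m/s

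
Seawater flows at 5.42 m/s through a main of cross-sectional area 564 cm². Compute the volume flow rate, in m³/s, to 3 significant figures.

Q = 0.306 m³/s

Q = A·v = 0.0564 m² × 5.42 m/s = 0.306 m³/s.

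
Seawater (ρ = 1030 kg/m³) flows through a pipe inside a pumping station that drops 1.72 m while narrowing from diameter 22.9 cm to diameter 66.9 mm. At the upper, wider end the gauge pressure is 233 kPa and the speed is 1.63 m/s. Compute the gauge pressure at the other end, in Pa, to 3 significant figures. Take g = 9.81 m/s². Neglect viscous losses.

P₂ ≈ 63900 Pa

The volume flow rate is constant, so v₂ = (A₁/A₂)v₁ = (412/35.2)·1.63 = 19.1 m/s.
Energy conservation along the streamline gives P₂ = P₁ − ½ρ(v₂² − v₁²) − ρg(h₂ − h₁).
P₂ = 233000 + ½·1030·(1.63² − 19.1²) − 1030·9.81·(−1.72) = 233000 + (-186000) − (-17400) = 63900 Pa.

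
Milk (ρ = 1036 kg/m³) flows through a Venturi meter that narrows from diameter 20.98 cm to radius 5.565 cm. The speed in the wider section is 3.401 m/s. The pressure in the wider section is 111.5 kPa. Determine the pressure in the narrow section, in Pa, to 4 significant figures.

By continuity, v₂ = v₁·A₁/A₂ = 3.401·(345.7/97.29) = 12.08 m/s.
The pipe is horizontal, so Bernoulli reduces to P₁ + ½ρv₁² = P₂ + ½ρv₂².
P₂ = P₁ − ½ρ(v₂² − v₁²) = 111500 − ½·1036·(12.08² − 3.401²) = 111500 − 69650 = 41850 Pa.

P₂ ≈ 41850 Pa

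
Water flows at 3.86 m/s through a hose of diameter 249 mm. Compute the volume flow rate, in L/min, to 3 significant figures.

Q = A·v = 0.0487 m² × 3.86 m/s = 0.188 m³/s.
Converting: 0.188 m³/s × 60000 = 11300 L/min.

Q ≈ 11300 L/min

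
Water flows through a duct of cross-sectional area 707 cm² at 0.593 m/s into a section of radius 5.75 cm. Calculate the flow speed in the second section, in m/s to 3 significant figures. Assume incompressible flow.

The volume flow rate is constant, so v₂ = (A₁/A₂)v₁ = (707/104)·0.593 = 4.04 m/s.

v₂ ≈ 4.04 m/s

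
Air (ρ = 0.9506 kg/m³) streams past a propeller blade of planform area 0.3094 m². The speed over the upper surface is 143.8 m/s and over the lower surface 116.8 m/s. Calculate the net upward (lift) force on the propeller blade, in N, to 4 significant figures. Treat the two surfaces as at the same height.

F = 1035 N

The faster flow above has the lower pressure; Bernoulli (same height) gives ΔP = ½ρ(v_up² − v_low²).
ΔP = ½·0.9506·(143.8² − 116.8²) = 3344 Pa.
Lift = ΔP · A = 3344 × 0.3094 = 1035 N.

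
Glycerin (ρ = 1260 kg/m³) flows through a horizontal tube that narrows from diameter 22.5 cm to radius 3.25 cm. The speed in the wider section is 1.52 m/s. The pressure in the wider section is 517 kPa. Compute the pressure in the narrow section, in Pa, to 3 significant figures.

Mass conservation (A₁v₁ = A₂v₂) gives v₂ = 1.52 × 398/33.2 = 18.2 m/s.
Bernoulli (h₁ = h₂): P₁ − P₂ = ½ρ(v₂² − v₁²).
P₂ = P₁ − ½ρ(v₂² − v₁²) = 517000 − ½·1260·(18.2² − 1.52²) = 517000 − 208000 = 309000 Pa.

P₂ ≈ 309000 Pa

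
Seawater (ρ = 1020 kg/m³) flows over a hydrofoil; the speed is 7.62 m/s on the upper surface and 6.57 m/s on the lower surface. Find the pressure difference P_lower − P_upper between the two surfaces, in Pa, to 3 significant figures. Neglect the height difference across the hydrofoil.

Bernoulli (same height): P_lower − P_upper = ½ρ(v_upper² − v_lower²).
ΔP = ½·1020·(7.62² − 6.57²) = 7600 Pa.

ΔP ≈ 7600 Pa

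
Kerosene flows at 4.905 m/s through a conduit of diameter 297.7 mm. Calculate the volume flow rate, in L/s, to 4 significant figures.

Q = 341.4 L/s

Q = A·v = 0.06961 m² × 4.905 m/s = 0.3414 m³/s.
Converting: 0.3414 m³/s × 1000 = 341.4 L/s.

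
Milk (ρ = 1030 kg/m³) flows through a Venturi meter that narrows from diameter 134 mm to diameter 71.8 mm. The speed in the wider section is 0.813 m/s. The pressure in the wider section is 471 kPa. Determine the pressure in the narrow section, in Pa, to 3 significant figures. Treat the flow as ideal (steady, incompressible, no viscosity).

Continuity gives A₁v₁ = A₂v₂, so v₂ = (141 cm²)/(40.5 cm²) × 0.813 m/s = 2.83 m/s.
Bernoulli (h₁ = h₂): P₁ − P₂ = ½ρ(v₂² − v₁²).
P₂ = P₁ − ½ρ(v₂² − v₁²) = 471000 − ½·1030·(2.83² − 0.813²) = 471000 − 3790 = 467000 Pa.

P₂ = 467000 Pa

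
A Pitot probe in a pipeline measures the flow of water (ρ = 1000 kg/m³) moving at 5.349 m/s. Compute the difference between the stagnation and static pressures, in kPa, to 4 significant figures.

The dynamic pressure equals the rise in static pressure at the stagnation point: ΔP = ½ρv².
ΔP = ½·1000·5.349² = 14310 Pa.

ΔP ≈ 14.31 kPa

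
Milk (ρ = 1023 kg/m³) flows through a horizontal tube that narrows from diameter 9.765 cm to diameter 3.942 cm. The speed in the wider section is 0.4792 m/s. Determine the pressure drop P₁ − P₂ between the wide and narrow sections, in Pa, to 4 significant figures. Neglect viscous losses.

Continuity gives A₁v₁ = A₂v₂, so v₂ = (74.89 cm²)/(12.20 cm²) × 0.4792 m/s = 2.941 m/s.
Along the horizontal streamline, P + ½ρv² is constant.
P₁ − P₂ = ½·1023·(2.941² − 0.4792²) = ½·1023·8.417 = 4305 Pa.

ΔP = 4305 Pa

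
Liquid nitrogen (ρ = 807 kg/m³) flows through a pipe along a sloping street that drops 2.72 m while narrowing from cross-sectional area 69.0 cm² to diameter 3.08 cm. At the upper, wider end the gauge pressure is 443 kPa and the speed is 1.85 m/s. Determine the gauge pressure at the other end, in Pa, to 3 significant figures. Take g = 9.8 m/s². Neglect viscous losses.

By continuity, v₂ = v₁·A₁/A₂ = 1.85·(69.0/7.45) = 17.1 m/s.
Applying Bernoulli between the two ends and solving for P₂: P₂ = P₁ + ½ρ(v₁² − v₂²) − ρgΔh.
P₂ = 443000 + ½·807·(1.85² − 17.1²) − 807·9.8·(−2.72) = 443000 + (-117000) − (-21500) = 347000 Pa.

P₂ = 347000 Pa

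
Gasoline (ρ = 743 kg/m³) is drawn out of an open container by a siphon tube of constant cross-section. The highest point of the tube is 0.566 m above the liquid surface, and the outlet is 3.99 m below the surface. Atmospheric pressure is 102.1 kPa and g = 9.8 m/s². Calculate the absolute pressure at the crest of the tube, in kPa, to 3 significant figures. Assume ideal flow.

The outlet speed comes from Torricelli: v = √(2g·3.99) = 8.84 m/s.
The bore is uniform, so the speed at the crest is the same v. Bernoulli surface→crest: P_atm = P_top + ½ρv² + ρg·h_top.
P_top = 102100 − ½·743·8.84² − 743·9.8·0.566 = 68900 Pa.

P_top = 68.9 kPa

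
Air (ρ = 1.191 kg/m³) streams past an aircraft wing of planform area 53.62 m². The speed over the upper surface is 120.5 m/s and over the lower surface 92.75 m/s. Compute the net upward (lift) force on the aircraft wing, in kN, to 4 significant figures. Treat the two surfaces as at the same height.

From P + ½ρv² = const at equal height, P_low − P_up = ½ρ(v_up² − v_low²).
ΔP = ½·1.191·(120.5² − 92.75²) = 3524 Pa.
Lift = ΔP · A = 3524 × 53.62 = 189000 N.

189.0 kN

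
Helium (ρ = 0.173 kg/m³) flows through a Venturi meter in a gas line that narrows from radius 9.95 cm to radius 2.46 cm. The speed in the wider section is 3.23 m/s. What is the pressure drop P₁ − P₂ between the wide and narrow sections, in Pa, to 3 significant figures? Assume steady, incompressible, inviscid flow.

ΔP = 241 Pa

The volume flow rate is constant, so v₂ = (A₁/A₂)v₁ = (311/19.0)·3.23 = 52.8 m/s.
With no height change, Bernoulli's equation is P₁ + ½ρv₁² = P₂ + ½ρv₂².
P₁ − P₂ = ½·0.173·(52.8² − 3.23²) = ½·0.173·2780 = 241 Pa.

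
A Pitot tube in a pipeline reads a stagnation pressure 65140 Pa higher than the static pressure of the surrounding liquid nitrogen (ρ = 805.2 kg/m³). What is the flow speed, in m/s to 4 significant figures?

Bernoulli between the free stream and the stagnation point: ½ρv² = P_stag − P_static.
v = √(2ΔP/ρ) = √(2·65140/805.2) = 12.72 m/s.

v = 12.72 m/s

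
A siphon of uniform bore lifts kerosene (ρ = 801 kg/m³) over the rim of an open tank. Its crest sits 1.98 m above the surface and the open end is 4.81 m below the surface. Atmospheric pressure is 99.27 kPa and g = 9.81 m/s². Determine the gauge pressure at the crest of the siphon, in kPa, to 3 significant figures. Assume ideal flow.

Bernoulli surface→outlet gives ½v² = g·h_out, so v = √(2·9.81·4.81) = 9.71 m/s.
The bore is uniform, so the speed at the crest is the same v. Bernoulli surface→crest: P_atm = P_top + ½ρv² + ρg·h_top.
P_top = 99270 − ½·801·9.71² − 801·9.81·1.98 = 45900 Pa. So P_gauge = P_top − P_atm = -53400 Pa.

P_gauge = -53.4 kPa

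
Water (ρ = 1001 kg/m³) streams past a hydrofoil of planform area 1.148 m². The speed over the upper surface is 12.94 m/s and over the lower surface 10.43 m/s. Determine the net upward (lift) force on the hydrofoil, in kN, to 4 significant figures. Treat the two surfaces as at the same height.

33.70 kN

With equal heights on the two surfaces, Bernoulli gives P_lower − P_upper = ½ρ(v_upper² − v_lower²).
ΔP = ½·1001·(12.94² − 10.43²) = 29360 Pa.
Lift = ΔP · A = 29360 × 1.148 = 33700 N.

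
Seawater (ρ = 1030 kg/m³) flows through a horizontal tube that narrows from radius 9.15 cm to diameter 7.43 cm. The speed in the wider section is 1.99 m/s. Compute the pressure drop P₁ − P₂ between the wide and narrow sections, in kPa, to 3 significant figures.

73.0 kPa

The volume flow rate is constant, so v₂ = (A₁/A₂)v₁ = (263/43.4)·1.99 = 12.1 m/s.
Along the horizontal streamline, P + ½ρv² is constant.
P₁ − P₂ = ½·1030·(12.1² − 1.99²) = ½·1030·142 = 73000 Pa.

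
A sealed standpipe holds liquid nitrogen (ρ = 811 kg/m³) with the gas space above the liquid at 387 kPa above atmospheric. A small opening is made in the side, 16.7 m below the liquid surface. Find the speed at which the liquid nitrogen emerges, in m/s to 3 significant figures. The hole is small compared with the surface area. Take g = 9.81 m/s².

Take point 1 at the surface (v₁ ≈ 0) and point 2 at the hole (at atmospheric pressure). Bernoulli: P₁ + ρg h = P_atm + ½ρv₂².
With P₁ − P_atm = 387000 Pa, v₂ = √(2gh + 2ΔP/ρ) = √(2·9.81·16.7 + 2·387000/811) = 35.8 m/s.

v = 35.8 m/s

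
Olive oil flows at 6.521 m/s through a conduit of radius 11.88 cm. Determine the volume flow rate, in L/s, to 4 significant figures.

Q ≈ 289.1 L/s

Q = A·v = 0.04434 m² × 6.521 m/s = 0.2891 m³/s.
Converting: 0.2891 m³/s × 1000 = 289.1 L/s.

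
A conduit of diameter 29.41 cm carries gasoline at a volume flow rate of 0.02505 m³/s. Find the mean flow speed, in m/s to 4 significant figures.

Q = 0.02505 m³/s = 0.02505 m³/s.
v = Q/A = 0.02505 / 0.06793 = 0.3687 m/s.

0.3687 m/s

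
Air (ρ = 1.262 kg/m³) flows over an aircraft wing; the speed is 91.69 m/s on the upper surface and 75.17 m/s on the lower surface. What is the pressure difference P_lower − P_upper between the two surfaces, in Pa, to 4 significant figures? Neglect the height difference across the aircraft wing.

ΔP ≈ 1739 Pa

With negligible Δh, P + ½ρv² is constant, so P_low − P_up = ½ρ(v_up² − v_low²).
ΔP = ½·1.262·(91.69² − 75.17²) = 1739 Pa.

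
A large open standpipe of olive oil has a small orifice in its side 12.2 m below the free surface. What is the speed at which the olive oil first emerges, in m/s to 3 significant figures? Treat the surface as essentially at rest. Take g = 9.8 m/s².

Bernoulli from surface to hole (P equal, v_surface ≈ 0): v = √(2gh) = √(2×9.8×12.2) = 15.5 m/s.

v = 15.5 m/s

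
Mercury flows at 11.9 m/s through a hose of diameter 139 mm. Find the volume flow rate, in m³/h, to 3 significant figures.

Q = A·v = 0.0152 m² × 11.9 m/s = 0.181 m³/s.
Converting: 0.181 m³/s × 3600 = 650 m³/h.

Q ≈ 650 m³/h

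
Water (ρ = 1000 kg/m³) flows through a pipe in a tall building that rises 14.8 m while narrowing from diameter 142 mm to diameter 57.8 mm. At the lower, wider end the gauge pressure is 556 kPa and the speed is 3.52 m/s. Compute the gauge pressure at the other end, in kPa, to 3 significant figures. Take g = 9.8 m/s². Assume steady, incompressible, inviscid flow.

Mass conservation (A₁v₁ = A₂v₂) gives v₂ = 3.52 × 158/26.2 = 21.2 m/s.
Bernoulli: P₁ + ½ρv₁² + ρg h₁ = P₂ + ½ρv₂² + ρg h₂, so P₂ = P₁ + ½ρ(v₁² − v₂²) − ρg(h₂ − h₁).
P₂ = 556000 + ½·1000·(3.52² − 21.2²) − 1000·9.8·(+14.8) = 556000 + (-219000) − (145000) = 191000 Pa.

191 kPa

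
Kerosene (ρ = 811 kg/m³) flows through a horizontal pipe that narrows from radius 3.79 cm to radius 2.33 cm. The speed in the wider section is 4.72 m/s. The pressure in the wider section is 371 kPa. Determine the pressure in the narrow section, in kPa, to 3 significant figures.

The volume flow rate is constant, so v₂ = (A₁/A₂)v₁ = (45.1/17.1)·4.72 = 12.5 m/s.
The pipe is horizontal, so Bernoulli reduces to P₁ + ½ρv₁² = P₂ + ½ρv₂².
P₂ = P₁ − ½ρ(v₂² − v₁²) = 371000 − ½·811·(12.5² − 4.72²) = 371000 − 54200 = 317000 Pa.

P₂ ≈ 317 kPa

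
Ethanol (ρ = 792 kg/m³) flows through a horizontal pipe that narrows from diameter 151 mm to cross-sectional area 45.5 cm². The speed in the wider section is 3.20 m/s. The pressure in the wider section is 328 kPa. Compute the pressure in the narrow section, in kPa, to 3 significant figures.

P₂ ≈ 269 kPa

By continuity, v₂ = v₁·A₁/A₂ = 3.20·(179/45.5) = 12.6 m/s.
With no height change, Bernoulli's equation is P₁ + ½ρv₁² = P₂ + ½ρv₂².
P₂ = P₁ − ½ρ(v₂² − v₁²) = 328000 − ½·792·(12.6² − 3.20²) = 328000 − 58800 = 269000 Pa.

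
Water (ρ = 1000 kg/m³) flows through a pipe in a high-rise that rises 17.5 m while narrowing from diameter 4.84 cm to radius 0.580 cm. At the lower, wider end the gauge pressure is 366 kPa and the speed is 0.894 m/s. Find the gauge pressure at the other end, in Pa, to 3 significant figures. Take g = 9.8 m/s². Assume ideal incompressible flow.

P₂ ≈ 73800 Pa

Mass conservation (A₁v₁ = A₂v₂) gives v₂ = 0.894 × 18.4/1.06 = 15.6 m/s.
Energy conservation along the streamline gives P₂ = P₁ − ½ρ(v₂² − v₁²) − ρg(h₂ − h₁).
P₂ = 366000 + ½·1000·(0.894² − 15.6²) − 1000·9.8·(+17.5) = 366000 + (-121000) − (172000) = 73800 Pa.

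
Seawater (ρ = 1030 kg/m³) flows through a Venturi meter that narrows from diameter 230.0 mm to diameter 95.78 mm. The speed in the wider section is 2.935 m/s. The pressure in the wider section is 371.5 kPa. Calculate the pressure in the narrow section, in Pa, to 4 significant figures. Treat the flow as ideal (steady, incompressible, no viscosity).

By continuity, v₂ = v₁·A₁/A₂ = 2.935·(415.5/72.05) = 16.92 m/s.
With no height change, Bernoulli's equation is P₁ + ½ρv₁² = P₂ + ½ρv₂².
P₂ = P₁ − ½ρ(v₂² − v₁²) = 371500 − ½·1030·(16.92² − 2.935²) = 371500 − 143100 = 228400 Pa.

P₂ ≈ 228400 Pa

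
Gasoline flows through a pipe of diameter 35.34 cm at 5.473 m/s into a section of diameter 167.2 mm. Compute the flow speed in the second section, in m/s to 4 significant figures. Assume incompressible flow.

Continuity gives A₁v₁ = A₂v₂, so v₂ = (980.9 cm²)/(219.6 cm²) × 5.473 m/s = 24.45 m/s.

v₂ ≈ 24.45 m/s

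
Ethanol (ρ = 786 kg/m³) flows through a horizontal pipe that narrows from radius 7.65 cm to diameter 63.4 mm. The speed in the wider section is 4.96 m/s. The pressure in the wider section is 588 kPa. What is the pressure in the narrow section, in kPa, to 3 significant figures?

P₂ ≈ 270 kPa

By continuity, v₂ = v₁·A₁/A₂ = 4.96·(184/31.6) = 28.9 m/s.
Along the horizontal streamline, P + ½ρv² is constant.
P₂ = P₁ − ½ρ(v₂² − v₁²) = 588000 − ½·786·(28.9² − 4.96²) = 588000 − 318000 = 270000 Pa.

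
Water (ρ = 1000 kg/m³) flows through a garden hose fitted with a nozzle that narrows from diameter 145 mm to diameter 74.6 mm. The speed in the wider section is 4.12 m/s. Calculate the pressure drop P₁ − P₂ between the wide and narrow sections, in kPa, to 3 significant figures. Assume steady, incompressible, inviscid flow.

113 kPa

Mass conservation (A₁v₁ = A₂v₂) gives v₂ = 4.12 × 165/43.7 = 15.6 m/s.
With no height change, Bernoulli's equation is P₁ + ½ρv₁² = P₂ + ½ρv₂².
P₁ − P₂ = ½·1000·(15.6² − 4.12²) = ½·1000·225 = 113000 Pa.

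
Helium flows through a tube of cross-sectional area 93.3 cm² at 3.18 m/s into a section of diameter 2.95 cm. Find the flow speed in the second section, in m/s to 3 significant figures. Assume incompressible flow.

v₂ ≈ 43.4 m/s

Mass conservation (A₁v₁ = A₂v₂) gives v₂ = 3.18 × 93.3/6.83 = 43.4 m/s.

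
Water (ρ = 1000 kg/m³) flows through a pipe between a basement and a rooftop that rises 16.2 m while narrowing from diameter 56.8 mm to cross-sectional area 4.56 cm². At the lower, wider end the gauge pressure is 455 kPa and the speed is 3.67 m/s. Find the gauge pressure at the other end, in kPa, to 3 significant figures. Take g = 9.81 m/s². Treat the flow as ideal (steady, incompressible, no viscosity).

Mass conservation (A₁v₁ = A₂v₂) gives v₂ = 3.67 × 25.3/4.56 = 20.4 m/s.
Bernoulli: P₁ + ½ρv₁² + ρg h₁ = P₂ + ½ρv₂² + ρg h₂, so P₂ = P₁ + ½ρ(v₁² − v₂²) − ρg(h₂ − h₁).
P₂ = 455000 + ½·1000·(3.67² − 20.4²) − 1000·9.81·(+16.2) = 455000 + (-201000) − (159000) = 94900 Pa.

P₂ ≈ 94.9 kPa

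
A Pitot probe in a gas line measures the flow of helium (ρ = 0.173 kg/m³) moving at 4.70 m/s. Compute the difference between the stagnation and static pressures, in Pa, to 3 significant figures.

1.91 Pa

The dynamic pressure equals the rise in static pressure at the stagnation point: ΔP = ½ρv².
ΔP = ½·0.173·4.70² = 1.91 Pa.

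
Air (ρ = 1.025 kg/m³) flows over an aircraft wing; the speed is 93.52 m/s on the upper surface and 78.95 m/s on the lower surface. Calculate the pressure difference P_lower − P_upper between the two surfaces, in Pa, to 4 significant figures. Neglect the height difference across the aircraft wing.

1288 Pa

With negligible Δh, P + ½ρv² is constant, so P_low − P_up = ½ρ(v_up² − v_low²).
ΔP = ½·1.025·(93.52² − 78.95²) = 1288 Pa.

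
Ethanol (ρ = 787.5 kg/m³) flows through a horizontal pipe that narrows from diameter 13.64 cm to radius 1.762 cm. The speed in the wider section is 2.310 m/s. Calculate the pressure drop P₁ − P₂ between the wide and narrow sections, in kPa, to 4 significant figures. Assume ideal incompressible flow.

By continuity, v₂ = v₁·A₁/A₂ = 2.310·(146.1/9.754) = 34.61 m/s.
With no height change, Bernoulli's equation is P₁ + ½ρv₁² = P₂ + ½ρv₂².
P₁ − P₂ = ½·787.5·(34.61² − 2.310²) = ½·787.5·1192 = 469500 Pa.

ΔP = 469.5 kPa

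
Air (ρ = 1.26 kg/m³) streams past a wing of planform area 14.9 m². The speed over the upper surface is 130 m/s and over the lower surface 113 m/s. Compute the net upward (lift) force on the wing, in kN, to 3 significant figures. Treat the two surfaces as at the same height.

From P + ½ρv² = const at equal height, P_low − P_up = ½ρ(v_up² − v_low²).
ΔP = ½·1.26·(130² − 113²) = 2600 Pa.
Lift = ΔP · A = 2600 × 14.9 = 38800 N.

38.8 kN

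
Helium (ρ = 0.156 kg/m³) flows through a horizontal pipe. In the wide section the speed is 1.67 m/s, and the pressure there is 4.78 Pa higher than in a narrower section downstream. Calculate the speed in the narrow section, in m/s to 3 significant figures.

8.00 m/s

Horizontal Bernoulli: P₁ + ½ρv₁² = P₂ + ½ρv₂², so v₂² = v₁² + 2(P₁ − P₂)/ρ.
v₂ = √(1.67² + 2·4.78/0.156) = √(2.79 + 61.3) = 8.00 m/s.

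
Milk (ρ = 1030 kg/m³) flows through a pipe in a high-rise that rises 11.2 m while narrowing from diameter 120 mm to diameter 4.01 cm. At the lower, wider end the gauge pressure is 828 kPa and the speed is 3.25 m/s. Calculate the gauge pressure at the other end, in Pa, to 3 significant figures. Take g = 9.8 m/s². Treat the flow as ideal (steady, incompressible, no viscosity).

P₂ ≈ 284000 Pa

Mass conservation (A₁v₁ = A₂v₂) gives v₂ = 3.25 × 113/12.6 = 29.1 m/s.
Energy conservation along the streamline gives P₂ = P₁ − ½ρ(v₂² − v₁²) − ρg(h₂ − h₁).
P₂ = 828000 + ½·1030·(3.25² − 29.1²) − 1030·9.8·(+11.2) = 828000 + (-431000) − (113000) = 284000 Pa.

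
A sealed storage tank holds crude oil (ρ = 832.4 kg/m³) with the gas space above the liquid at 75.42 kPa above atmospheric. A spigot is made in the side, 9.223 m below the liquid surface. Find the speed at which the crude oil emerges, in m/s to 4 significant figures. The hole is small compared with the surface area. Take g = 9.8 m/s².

v ≈ 19.03 m/s

Take point 1 at the surface (v₁ ≈ 0) and point 2 at the hole (at atmospheric pressure). Bernoulli: P₁ + ρg h = P_atm + ½ρv₂².
With P₁ − P_atm = 75420 Pa, v₂ = √(2gh + 2ΔP/ρ) = √(2·9.8·9.223 + 2·75420/832.4) = 19.03 m/s.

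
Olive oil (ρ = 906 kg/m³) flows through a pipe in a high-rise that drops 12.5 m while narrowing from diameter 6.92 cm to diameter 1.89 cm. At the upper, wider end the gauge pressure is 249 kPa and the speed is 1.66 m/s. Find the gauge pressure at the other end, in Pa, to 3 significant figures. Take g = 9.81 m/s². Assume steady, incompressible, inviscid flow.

P₂ ≈ 137000 Pa

By continuity, v₂ = v₁·A₁/A₂ = 1.66·(37.6/2.81) = 22.3 m/s.
Bernoulli: P₁ + ½ρv₁² + ρg h₁ = P₂ + ½ρv₂² + ρg h₂, so P₂ = P₁ + ½ρ(v₁² − v₂²) − ρg(h₂ − h₁).
P₂ = 249000 + ½·906·(1.66² − 22.3²) − 906·9.81·(−12.5) = 249000 + (-223000) − (-111000) = 137000 Pa.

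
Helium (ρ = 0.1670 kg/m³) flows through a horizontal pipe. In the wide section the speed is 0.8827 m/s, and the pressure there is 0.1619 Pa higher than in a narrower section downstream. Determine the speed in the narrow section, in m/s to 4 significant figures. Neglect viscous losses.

Horizontal Bernoulli: P₁ + ½ρv₁² = P₂ + ½ρv₂², so v₂² = v₁² + 2(P₁ − P₂)/ρ.
v₂ = √(0.8827² + 2·0.1619/0.1670) = √(0.7792 + 1.939) = 1.649 m/s.

v₂ ≈ 1.649 m/s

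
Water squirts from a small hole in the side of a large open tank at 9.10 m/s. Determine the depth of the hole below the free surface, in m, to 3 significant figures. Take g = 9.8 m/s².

h ≈ 4.22 m

Torricelli: v = √(2gh), so h = v²/(2g).
h = 9.10²/(2·9.8) = 82.8/19.60 = 4.22 m.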